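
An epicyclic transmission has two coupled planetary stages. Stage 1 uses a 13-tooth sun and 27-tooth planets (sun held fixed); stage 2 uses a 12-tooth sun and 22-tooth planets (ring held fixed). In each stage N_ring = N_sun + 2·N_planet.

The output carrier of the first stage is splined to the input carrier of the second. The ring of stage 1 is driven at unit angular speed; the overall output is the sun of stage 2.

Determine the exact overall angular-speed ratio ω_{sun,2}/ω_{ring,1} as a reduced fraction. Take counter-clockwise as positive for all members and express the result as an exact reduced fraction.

Stage 1: N_ring = 13 + 2·27 = 67
Stage 1: 13(ω_s−ω_c) = −67(ω_r−ω_c),  ω_s=0, ω_r=1
Stage 1: 13(0−ω_c) = −67(1−ω_c)  ⇒  80ω_c = 67  ⇒  ω_c = 67/80
  ⇒ ω_c¹/ω_r¹ = 67/80
Stage 2: N_ring = 12 + 2·22 = 56
Stage 2: 12(ω_s−ω_c) = −56(ω_r−ω_c),  ω_r=0, ω_c=1
Stage 2: ω_s = 1 − (56/12)(0−1) = 17/3
  ⇒ ω_s²/ω_c² = 17/3
Coupling ω_c² = ω_c¹ ⇒ overall = 67/80 × 17/3 = 1139/240

1139/240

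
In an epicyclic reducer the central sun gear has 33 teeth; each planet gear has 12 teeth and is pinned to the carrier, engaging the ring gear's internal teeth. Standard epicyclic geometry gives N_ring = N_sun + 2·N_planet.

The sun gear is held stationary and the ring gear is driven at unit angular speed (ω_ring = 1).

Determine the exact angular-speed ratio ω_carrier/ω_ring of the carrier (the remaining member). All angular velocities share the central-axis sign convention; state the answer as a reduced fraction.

19/30

N_ring = 33 + 2·12 = 57
33(ω_s−ω_c) = −57(ω_r−ω_c),  ω_s=0, ω_r=1
33(0−ω_c) = −57(1−ω_c)  ⇒  90ω_c = 57  ⇒  ω_c = 19/30
ω_c/ω_r = 19/30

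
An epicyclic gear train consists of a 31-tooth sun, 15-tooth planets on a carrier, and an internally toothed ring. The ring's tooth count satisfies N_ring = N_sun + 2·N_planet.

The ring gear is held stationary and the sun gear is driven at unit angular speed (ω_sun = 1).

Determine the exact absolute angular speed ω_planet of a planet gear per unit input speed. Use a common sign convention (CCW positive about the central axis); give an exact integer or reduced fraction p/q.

N_ring = 31 + 2·15 = 61
31(ω_s−ω_c) = −61(ω_r−ω_c),  ω_r=0, ω_s=1
31(1−ω_c) = −61(0−ω_c)  ⇒  92ω_c = 31  ⇒  ω_c = 31/92
sun–planet: 31·(1−31/92) = −15·(ω_p−ω_c)  ⇒  ω_p−ω_c = −(31/15)·(61/92) = -1891/1380
ω_p = 31/92 − 1891/1380 = -31/30

-31/30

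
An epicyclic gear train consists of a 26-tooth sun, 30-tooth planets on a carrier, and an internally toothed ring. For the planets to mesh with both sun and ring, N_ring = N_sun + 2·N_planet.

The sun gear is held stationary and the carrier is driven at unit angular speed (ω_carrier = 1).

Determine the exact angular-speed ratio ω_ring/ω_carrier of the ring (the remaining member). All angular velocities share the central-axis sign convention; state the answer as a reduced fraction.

56/43

N_ring = 26 + 2·30 = 86
26(ω_s−ω_c) = −86(ω_r−ω_c),  ω_s=0, ω_c=1
ω_r = 1 − (26/86)(0−1) = 56/43
ω_r/ω_c = 56/43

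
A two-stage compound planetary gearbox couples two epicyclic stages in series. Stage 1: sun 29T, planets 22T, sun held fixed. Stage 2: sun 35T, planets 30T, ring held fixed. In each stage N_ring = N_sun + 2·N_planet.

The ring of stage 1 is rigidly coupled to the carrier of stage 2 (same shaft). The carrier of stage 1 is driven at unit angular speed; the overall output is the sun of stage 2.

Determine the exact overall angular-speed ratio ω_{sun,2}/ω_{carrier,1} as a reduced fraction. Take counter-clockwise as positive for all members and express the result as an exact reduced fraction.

2652/511

Stage 1: N_ring = 29 + 2·22 = 73
Stage 1: 29(ω_s−ω_c) = −73(ω_r−ω_c),  ω_s=0, ω_c=1
Stage 1: ω_r = 1 − (29/73)(0−1) = 102/73
  ⇒ ω_r¹/ω_c¹ = 102/73
Stage 2: N_ring = 35 + 2·30 = 95
Stage 2: 35(ω_s−ω_c) = −95(ω_r−ω_c),  ω_r=0, ω_c=1
Stage 2: ω_s = 1 − (95/35)(0−1) = 26/7
  ⇒ ω_s²/ω_c² = 26/7
Coupling ω_c² = ω_r¹ ⇒ overall = 102/73 × 26/7 = 2652/511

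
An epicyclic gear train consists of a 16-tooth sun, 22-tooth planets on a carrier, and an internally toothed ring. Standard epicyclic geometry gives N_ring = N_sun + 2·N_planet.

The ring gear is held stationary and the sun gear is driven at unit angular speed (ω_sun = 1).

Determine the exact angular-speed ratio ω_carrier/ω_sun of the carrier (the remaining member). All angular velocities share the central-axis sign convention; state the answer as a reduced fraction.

4/19

N_ring = 16 + 2·22 = 60
16(ω_s−ω_c) = −60(ω_r−ω_c),  ω_r=0, ω_s=1
16(1−ω_c) = −60(0−ω_c)  ⇒  76ω_c = 16  ⇒  ω_c = 4/19
ω_c/ω_s = 4/19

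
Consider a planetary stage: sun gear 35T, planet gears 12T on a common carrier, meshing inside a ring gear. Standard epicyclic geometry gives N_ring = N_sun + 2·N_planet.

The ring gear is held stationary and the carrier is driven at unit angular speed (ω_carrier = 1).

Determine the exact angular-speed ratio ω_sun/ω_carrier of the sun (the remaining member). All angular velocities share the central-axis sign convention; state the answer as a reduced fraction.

94/35

N_ring = 35 + 2·12 = 59
35(ω_s−ω_c) = −59(ω_r−ω_c),  ω_r=0, ω_c=1
ω_s = 1 − (59/35)(0−1) = 94/35
ω_s/ω_c = 94/35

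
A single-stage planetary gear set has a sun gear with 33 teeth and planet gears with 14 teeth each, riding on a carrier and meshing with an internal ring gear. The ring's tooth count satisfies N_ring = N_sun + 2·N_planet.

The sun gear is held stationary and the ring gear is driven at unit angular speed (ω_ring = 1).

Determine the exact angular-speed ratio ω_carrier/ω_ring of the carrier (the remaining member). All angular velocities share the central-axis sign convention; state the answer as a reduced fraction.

N_ring = 33 + 2·14 = 61
33(ω_s−ω_c) = −61(ω_r−ω_c),  ω_s=0, ω_r=1
33(0−ω_c) = −61(1−ω_c)  ⇒  94ω_c = 61  ⇒  ω_c = 61/94
ω_c/ω_r = 61/94

61/94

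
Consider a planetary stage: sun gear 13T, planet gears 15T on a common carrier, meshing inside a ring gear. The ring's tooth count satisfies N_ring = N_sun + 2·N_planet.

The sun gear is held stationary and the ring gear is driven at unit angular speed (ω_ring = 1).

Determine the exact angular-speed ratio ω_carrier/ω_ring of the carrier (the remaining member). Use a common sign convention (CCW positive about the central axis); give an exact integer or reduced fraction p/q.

N_ring = 13 + 2·15 = 43
13(ω_s−ω_c) = −43(ω_r−ω_c),  ω_s=0, ω_r=1
13(0−ω_c) = −43(1−ω_c)  ⇒  56ω_c = 43  ⇒  ω_c = 43/56
ω_c/ω_r = 43/56

43/56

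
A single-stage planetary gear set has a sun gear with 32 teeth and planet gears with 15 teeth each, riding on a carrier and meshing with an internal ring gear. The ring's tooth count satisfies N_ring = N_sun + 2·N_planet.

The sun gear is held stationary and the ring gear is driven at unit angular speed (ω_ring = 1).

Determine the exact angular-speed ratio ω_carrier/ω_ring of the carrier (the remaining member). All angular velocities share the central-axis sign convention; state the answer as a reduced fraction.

31/47

N_ring = 32 + 2·15 = 62
32(ω_s−ω_c) = −62(ω_r−ω_c),  ω_s=0, ω_r=1
32(0−ω_c) = −62(1−ω_c)  ⇒  94ω_c = 62  ⇒  ω_c = 31/47
ω_c/ω_r = 31/47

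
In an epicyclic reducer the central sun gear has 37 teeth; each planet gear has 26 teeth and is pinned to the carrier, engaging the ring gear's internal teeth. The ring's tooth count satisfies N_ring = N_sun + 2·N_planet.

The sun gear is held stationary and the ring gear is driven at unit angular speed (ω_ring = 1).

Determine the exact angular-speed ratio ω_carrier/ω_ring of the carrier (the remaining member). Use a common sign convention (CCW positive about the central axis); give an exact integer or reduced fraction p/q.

N_ring = 37 + 2·26 = 89
37(ω_s−ω_c) = −89(ω_r−ω_c),  ω_s=0, ω_r=1
37(0−ω_c) = −89(1−ω_c)  ⇒  126ω_c = 89  ⇒  ω_c = 89/126
ω_c/ω_r = 89/126

89/126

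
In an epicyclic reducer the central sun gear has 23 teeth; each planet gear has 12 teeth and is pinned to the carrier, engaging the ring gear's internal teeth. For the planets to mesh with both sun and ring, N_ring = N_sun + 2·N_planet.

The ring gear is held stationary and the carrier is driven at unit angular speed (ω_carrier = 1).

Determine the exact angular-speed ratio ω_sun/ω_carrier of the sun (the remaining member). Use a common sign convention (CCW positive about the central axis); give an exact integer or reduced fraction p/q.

N_ring = 23 + 2·12 = 47
23(ω_s−ω_c) = −47(ω_r−ω_c),  ω_r=0, ω_c=1
ω_s = 1 − (47/23)(0−1) = 70/23
ω_s/ω_c = 70/23

70/23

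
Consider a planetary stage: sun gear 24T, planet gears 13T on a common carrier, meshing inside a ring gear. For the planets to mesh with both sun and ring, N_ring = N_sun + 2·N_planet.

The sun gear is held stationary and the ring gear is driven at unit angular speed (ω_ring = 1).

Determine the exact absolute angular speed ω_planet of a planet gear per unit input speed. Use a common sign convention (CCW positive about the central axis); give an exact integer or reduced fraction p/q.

25/13

N_ring = 24 + 2·13 = 50
24(ω_s−ω_c) = −50(ω_r−ω_c),  ω_s=0, ω_r=1
24(0−ω_c) = −50(1−ω_c)  ⇒  74ω_c = 50  ⇒  ω_c = 25/37
sun–planet: 24·(0−25/37) = −13·(ω_p−ω_c)  ⇒  ω_p−ω_c = −(24/13)·(-25/37) = 600/481
ω_p = 25/37 + 600/481 = 25/13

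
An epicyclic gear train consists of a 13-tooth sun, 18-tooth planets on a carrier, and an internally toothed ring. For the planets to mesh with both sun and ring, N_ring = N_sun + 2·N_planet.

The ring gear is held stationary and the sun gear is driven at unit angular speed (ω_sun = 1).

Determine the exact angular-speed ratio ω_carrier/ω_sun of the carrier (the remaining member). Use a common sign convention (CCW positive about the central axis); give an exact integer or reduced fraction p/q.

N_ring = 13 + 2·18 = 49
13(ω_s−ω_c) = −49(ω_r−ω_c),  ω_r=0, ω_s=1
13(1−ω_c) = −49(0−ω_c)  ⇒  62ω_c = 13  ⇒  ω_c = 13/62
ω_c/ω_s = 13/62

13/62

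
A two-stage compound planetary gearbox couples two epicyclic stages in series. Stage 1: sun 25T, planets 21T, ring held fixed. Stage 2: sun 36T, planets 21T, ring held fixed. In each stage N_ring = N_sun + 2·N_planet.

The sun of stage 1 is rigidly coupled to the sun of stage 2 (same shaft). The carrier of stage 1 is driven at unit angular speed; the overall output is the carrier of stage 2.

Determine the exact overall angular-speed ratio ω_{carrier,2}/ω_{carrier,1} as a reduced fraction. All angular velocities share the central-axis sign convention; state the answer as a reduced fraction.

552/475

Stage 1: N_ring = 25 + 2·21 = 67
Stage 1: 25(ω_s−ω_c) = −67(ω_r−ω_c),  ω_r=0, ω_c=1
Stage 1: ω_s = 1 − (67/25)(0−1) = 92/25
  ⇒ ω_s¹/ω_c¹ = 92/25
Stage 2: N_ring = 36 + 2·21 = 78
Stage 2: 36(ω_s−ω_c) = −78(ω_r−ω_c),  ω_r=0, ω_s=1
Stage 2: 36(1−ω_c) = −78(0−ω_c)  ⇒  114ω_c = 36  ⇒  ω_c = 6/19
  ⇒ ω_c²/ω_s² = 6/19
Coupling ω_s² = ω_s¹ ⇒ overall = 92/25 × 6/19 = 552/475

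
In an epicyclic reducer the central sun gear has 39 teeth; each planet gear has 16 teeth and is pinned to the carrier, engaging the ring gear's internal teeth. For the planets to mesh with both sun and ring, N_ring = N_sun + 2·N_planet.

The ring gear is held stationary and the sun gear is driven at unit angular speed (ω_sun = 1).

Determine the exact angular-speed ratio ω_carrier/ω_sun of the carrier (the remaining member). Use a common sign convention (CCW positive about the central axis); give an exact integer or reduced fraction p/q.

39/110

N_ring = 39 + 2·16 = 71
39(ω_s−ω_c) = −71(ω_r−ω_c),  ω_r=0, ω_s=1
39(1−ω_c) = −71(0−ω_c)  ⇒  110ω_c = 39  ⇒  ω_c = 39/110
ω_c/ω_s = 39/110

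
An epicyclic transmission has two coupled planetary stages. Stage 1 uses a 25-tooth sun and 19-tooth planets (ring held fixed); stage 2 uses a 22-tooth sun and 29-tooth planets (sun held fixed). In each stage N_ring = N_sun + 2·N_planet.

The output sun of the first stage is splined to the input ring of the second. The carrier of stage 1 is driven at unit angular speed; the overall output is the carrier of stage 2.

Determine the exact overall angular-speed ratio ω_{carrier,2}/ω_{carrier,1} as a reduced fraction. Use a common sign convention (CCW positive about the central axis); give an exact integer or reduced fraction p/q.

704/255

Stage 1: N_ring = 25 + 2·19 = 63
Stage 1: 25(ω_s−ω_c) = −63(ω_r−ω_c),  ω_r=0, ω_c=1
Stage 1: ω_s = 1 − (63/25)(0−1) = 88/25
  ⇒ ω_s¹/ω_c¹ = 88/25
Stage 2: N_ring = 22 + 2·29 = 80
Stage 2: 22(ω_s−ω_c) = −80(ω_r−ω_c),  ω_s=0, ω_r=1
Stage 2: 22(0−ω_c) = −80(1−ω_c)  ⇒  102ω_c = 80  ⇒  ω_c = 40/51
  ⇒ ω_c²/ω_r² = 40/51
Coupling ω_r² = ω_s¹ ⇒ overall = 88/25 × 40/51 = 704/255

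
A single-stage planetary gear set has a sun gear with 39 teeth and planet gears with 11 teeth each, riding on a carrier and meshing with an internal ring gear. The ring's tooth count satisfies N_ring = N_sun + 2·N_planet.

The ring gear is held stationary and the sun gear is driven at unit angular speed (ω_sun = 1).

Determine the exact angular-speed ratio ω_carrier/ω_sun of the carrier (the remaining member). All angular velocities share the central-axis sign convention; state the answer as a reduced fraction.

39/100

N_ring = 39 + 2·11 = 61
39(ω_s−ω_c) = −61(ω_r−ω_c),  ω_r=0, ω_s=1
39(1−ω_c) = −61(0−ω_c)  ⇒  100ω_c = 39  ⇒  ω_c = 39/100
ω_c/ω_s = 39/100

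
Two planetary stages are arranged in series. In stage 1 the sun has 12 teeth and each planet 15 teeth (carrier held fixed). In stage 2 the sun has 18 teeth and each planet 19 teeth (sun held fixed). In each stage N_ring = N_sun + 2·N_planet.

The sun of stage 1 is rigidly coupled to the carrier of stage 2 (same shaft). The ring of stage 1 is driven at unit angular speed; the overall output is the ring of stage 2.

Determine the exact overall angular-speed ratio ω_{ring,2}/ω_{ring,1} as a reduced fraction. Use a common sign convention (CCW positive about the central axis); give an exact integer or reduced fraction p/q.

-37/8

Stage 1: N_ring = 12 + 2·15 = 42
Stage 1: 12(ω_s−ω_c) = −42(ω_r−ω_c),  ω_c=0, ω_r=1
Stage 1: ω_s = 0 − (42/12)(1−0) = -7/2
  ⇒ ω_s¹/ω_r¹ = -7/2
Stage 2: N_ring = 18 + 2·19 = 56
Stage 2: 18(ω_s−ω_c) = −56(ω_r−ω_c),  ω_s=0, ω_c=1
Stage 2: ω_r = 1 − (18/56)(0−1) = 37/28
  ⇒ ω_r²/ω_c² = 37/28
Coupling ω_c² = ω_s¹ ⇒ overall = -7/2 × 37/28 = -37/8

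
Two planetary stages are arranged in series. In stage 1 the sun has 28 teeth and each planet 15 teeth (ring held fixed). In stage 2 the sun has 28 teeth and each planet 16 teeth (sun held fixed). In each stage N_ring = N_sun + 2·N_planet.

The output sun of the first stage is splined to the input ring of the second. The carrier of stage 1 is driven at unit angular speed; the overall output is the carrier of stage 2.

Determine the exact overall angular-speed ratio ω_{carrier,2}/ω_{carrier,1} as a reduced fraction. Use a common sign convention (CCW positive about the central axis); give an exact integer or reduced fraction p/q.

645/308

Stage 1: N_ring = 28 + 2·15 = 58
Stage 1: 28(ω_s−ω_c) = −58(ω_r−ω_c),  ω_r=0, ω_c=1
Stage 1: ω_s = 1 − (58/28)(0−1) = 43/14
  ⇒ ω_s¹/ω_c¹ = 43/14
Stage 2: N_ring = 28 + 2·16 = 60
Stage 2: 28(ω_s−ω_c) = −60(ω_r−ω_c),  ω_s=0, ω_r=1
Stage 2: 28(0−ω_c) = −60(1−ω_c)  ⇒  88ω_c = 60  ⇒  ω_c = 15/22
  ⇒ ω_c²/ω_r² = 15/22
Coupling ω_r² = ω_s¹ ⇒ overall = 43/14 × 15/22 = 645/308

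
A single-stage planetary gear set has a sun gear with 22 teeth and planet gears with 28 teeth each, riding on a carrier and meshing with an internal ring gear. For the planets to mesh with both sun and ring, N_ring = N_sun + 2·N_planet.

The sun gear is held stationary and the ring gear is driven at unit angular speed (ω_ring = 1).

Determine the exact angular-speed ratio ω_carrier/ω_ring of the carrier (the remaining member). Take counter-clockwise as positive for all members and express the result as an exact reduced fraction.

N_ring = 22 + 2·28 = 78
22(ω_s−ω_c) = −78(ω_r−ω_c),  ω_s=0, ω_r=1
22(0−ω_c) = −78(1−ω_c)  ⇒  100ω_c = 78  ⇒  ω_c = 39/50
ω_c/ω_r = 39/50

39/50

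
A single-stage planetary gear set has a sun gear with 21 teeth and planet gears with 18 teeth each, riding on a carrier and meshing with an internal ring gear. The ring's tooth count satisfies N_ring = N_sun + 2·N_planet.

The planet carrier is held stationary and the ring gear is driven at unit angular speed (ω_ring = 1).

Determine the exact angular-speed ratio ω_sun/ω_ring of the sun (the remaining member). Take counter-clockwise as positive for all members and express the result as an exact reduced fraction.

-19/7

N_ring = 21 + 2·18 = 57
21(ω_s−ω_c) = −57(ω_r−ω_c),  ω_c=0, ω_r=1
ω_s = 0 − (57/21)(1−0) = -19/7
ω_s/ω_r = -19/7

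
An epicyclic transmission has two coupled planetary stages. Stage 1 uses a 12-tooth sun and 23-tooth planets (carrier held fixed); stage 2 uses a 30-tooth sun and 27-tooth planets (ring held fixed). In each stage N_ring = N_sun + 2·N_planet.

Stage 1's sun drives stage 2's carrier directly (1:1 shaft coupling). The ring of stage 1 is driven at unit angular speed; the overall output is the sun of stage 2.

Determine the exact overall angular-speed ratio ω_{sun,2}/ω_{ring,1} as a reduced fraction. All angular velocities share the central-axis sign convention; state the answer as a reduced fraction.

Stage 1: N_ring = 12 + 2·23 = 58
Stage 1: 12(ω_s−ω_c) = −58(ω_r−ω_c),  ω_c=0, ω_r=1
Stage 1: ω_s = 0 − (58/12)(1−0) = -29/6
  ⇒ ω_s¹/ω_r¹ = -29/6
Stage 2: N_ring = 30 + 2·27 = 84
Stage 2: 30(ω_s−ω_c) = −84(ω_r−ω_c),  ω_r=0, ω_c=1
Stage 2: ω_s = 1 − (84/30)(0−1) = 19/5
  ⇒ ω_s²/ω_c² = 19/5
Coupling ω_c² = ω_s¹ ⇒ overall = -29/6 × 19/5 = -551/30

-551/30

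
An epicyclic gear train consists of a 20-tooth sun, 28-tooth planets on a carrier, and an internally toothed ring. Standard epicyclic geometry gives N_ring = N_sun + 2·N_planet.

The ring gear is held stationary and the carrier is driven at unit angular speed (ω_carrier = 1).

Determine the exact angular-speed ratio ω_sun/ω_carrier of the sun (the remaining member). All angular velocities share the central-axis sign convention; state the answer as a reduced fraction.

N_ring = 20 + 2·28 = 76
20(ω_s−ω_c) = −76(ω_r−ω_c),  ω_r=0, ω_c=1
ω_s = 1 − (76/20)(0−1) = 24/5
ω_s/ω_c = 24/5

24/5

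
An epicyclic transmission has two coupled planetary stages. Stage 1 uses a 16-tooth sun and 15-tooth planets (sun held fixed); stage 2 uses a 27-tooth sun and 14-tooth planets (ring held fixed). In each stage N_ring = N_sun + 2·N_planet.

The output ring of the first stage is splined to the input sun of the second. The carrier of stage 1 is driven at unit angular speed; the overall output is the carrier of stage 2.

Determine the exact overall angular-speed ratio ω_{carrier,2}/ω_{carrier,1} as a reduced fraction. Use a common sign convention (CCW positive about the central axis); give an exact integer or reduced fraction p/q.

Stage 1: N_ring = 16 + 2·15 = 46
Stage 1: 16(ω_s−ω_c) = −46(ω_r−ω_c),  ω_s=0, ω_c=1
Stage 1: ω_r = 1 − (16/46)(0−1) = 31/23
  ⇒ ω_r¹/ω_c¹ = 31/23
Stage 2: N_ring = 27 + 2·14 = 55
Stage 2: 27(ω_s−ω_c) = −55(ω_r−ω_c),  ω_r=0, ω_s=1
Stage 2: 27(1−ω_c) = −55(0−ω_c)  ⇒  82ω_c = 27  ⇒  ω_c = 27/82
  ⇒ ω_c²/ω_s² = 27/82
Coupling ω_s² = ω_r¹ ⇒ overall = 31/23 × 27/82 = 837/1886

837/1886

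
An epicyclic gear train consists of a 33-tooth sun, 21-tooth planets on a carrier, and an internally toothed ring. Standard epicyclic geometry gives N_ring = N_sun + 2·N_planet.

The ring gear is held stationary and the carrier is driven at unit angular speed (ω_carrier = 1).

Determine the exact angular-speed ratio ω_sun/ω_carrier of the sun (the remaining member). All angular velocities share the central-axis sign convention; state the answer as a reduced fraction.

N_ring = 33 + 2·21 = 75
33(ω_s−ω_c) = −75(ω_r−ω_c),  ω_r=0, ω_c=1
ω_s = 1 − (75/33)(0−1) = 36/11
ω_s/ω_c = 36/11

36/11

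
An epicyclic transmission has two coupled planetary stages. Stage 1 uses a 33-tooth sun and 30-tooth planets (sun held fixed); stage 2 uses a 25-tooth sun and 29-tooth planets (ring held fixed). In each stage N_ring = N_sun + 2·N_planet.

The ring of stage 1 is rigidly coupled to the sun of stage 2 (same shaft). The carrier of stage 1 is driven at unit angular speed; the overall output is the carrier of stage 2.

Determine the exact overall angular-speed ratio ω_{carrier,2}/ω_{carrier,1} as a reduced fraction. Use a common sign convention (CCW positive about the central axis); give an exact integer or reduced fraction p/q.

Stage 1: N_ring = 33 + 2·30 = 93
Stage 1: 33(ω_s−ω_c) = −93(ω_r−ω_c),  ω_s=0, ω_c=1
Stage 1: ω_r = 1 − (33/93)(0−1) = 42/31
  ⇒ ω_r¹/ω_c¹ = 42/31
Stage 2: N_ring = 25 + 2·29 = 83
Stage 2: 25(ω_s−ω_c) = −83(ω_r−ω_c),  ω_r=0, ω_s=1
Stage 2: 25(1−ω_c) = −83(0−ω_c)  ⇒  108ω_c = 25  ⇒  ω_c = 25/108
  ⇒ ω_c²/ω_s² = 25/108
Coupling ω_s² = ω_r¹ ⇒ overall = 42/31 × 25/108 = 175/558

175/558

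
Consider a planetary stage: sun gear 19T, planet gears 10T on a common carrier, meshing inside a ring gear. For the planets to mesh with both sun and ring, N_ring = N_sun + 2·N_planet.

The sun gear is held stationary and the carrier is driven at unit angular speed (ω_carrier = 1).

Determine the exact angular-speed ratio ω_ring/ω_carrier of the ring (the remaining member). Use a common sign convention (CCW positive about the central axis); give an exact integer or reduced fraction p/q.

N_ring = 19 + 2·10 = 39
19(ω_s−ω_c) = −39(ω_r−ω_c),  ω_s=0, ω_c=1
ω_r = 1 − (19/39)(0−1) = 58/39
ω_r/ω_c = 58/39

58/39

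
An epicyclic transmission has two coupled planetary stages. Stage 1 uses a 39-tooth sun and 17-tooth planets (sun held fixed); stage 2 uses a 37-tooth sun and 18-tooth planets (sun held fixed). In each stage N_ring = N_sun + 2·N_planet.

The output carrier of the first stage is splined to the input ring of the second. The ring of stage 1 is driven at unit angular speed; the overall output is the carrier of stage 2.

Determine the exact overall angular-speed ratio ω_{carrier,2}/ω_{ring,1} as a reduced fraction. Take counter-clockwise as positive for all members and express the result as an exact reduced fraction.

5329/12320

Stage 1: N_ring = 39 + 2·17 = 73
Stage 1: 39(ω_s−ω_c) = −73(ω_r−ω_c),  ω_s=0, ω_r=1
Stage 1: 39(0−ω_c) = −73(1−ω_c)  ⇒  112ω_c = 73  ⇒  ω_c = 73/112
  ⇒ ω_c¹/ω_r¹ = 73/112
Stage 2: N_ring = 37 + 2·18 = 73
Stage 2: 37(ω_s−ω_c) = −73(ω_r−ω_c),  ω_s=0, ω_r=1
Stage 2: 37(0−ω_c) = −73(1−ω_c)  ⇒  110ω_c = 73  ⇒  ω_c = 73/110
  ⇒ ω_c²/ω_r² = 73/110
Coupling ω_r² = ω_c¹ ⇒ overall = 73/112 × 73/110 = 5329/12320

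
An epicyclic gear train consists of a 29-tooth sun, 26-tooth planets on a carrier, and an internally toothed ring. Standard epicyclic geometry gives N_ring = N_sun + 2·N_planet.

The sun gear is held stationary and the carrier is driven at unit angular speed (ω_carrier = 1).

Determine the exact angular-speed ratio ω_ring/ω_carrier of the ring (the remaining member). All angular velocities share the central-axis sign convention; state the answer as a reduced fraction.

110/81

N_ring = 29 + 2·26 = 81
29(ω_s−ω_c) = −81(ω_r−ω_c),  ω_s=0, ω_c=1
ω_r = 1 − (29/81)(0−1) = 110/81
ω_r/ω_c = 110/81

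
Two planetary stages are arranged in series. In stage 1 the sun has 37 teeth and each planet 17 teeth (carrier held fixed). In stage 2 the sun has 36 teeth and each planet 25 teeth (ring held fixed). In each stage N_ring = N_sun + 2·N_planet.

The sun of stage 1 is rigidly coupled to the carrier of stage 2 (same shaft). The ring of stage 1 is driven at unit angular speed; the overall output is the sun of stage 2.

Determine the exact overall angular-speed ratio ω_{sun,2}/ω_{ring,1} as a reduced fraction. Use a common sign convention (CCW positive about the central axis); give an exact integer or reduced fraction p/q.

Stage 1: N_ring = 37 + 2·17 = 71
Stage 1: 37(ω_s−ω_c) = −71(ω_r−ω_c),  ω_c=0, ω_r=1
Stage 1: ω_s = 0 − (71/37)(1−0) = -71/37
  ⇒ ω_s¹/ω_r¹ = -71/37
Stage 2: N_ring = 36 + 2·25 = 86
Stage 2: 36(ω_s−ω_c) = −86(ω_r−ω_c),  ω_r=0, ω_c=1
Stage 2: ω_s = 1 − (86/36)(0−1) = 61/18
  ⇒ ω_s²/ω_c² = 61/18
Coupling ω_c² = ω_s¹ ⇒ overall = -71/37 × 61/18 = -4331/666

-4331/666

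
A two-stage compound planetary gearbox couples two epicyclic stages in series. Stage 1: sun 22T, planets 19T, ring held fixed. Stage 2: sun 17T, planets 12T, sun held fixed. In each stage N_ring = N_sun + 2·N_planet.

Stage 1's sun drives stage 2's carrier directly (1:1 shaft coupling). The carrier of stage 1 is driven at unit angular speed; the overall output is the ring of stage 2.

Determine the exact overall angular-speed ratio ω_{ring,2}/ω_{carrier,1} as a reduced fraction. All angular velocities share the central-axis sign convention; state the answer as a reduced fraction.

Stage 1: N_ring = 22 + 2·19 = 60
Stage 1: 22(ω_s−ω_c) = −60(ω_r−ω_c),  ω_r=0, ω_c=1
Stage 1: ω_s = 1 − (60/22)(0−1) = 41/11
  ⇒ ω_s¹/ω_c¹ = 41/11
Stage 2: N_ring = 17 + 2·12 = 41
Stage 2: 17(ω_s−ω_c) = −41(ω_r−ω_c),  ω_s=0, ω_c=1
Stage 2: ω_r = 1 − (17/41)(0−1) = 58/41
  ⇒ ω_r²/ω_c² = 58/41
Coupling ω_c² = ω_s¹ ⇒ overall = 41/11 × 58/41 = 58/11

58/11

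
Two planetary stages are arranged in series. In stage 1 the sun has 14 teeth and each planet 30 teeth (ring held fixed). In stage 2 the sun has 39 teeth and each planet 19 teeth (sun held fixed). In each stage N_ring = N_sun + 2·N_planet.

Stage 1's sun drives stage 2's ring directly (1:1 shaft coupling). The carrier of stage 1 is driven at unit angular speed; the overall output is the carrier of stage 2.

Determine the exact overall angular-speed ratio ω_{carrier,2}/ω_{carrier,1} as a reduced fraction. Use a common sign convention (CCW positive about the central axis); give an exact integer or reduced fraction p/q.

121/29

Stage 1: N_ring = 14 + 2·30 = 74
Stage 1: 14(ω_s−ω_c) = −74(ω_r−ω_c),  ω_r=0, ω_c=1
Stage 1: ω_s = 1 − (74/14)(0−1) = 44/7
  ⇒ ω_s¹/ω_c¹ = 44/7
Stage 2: N_ring = 39 + 2·19 = 77
Stage 2: 39(ω_s−ω_c) = −77(ω_r−ω_c),  ω_s=0, ω_r=1
Stage 2: 39(0−ω_c) = −77(1−ω_c)  ⇒  116ω_c = 77  ⇒  ω_c = 77/116
  ⇒ ω_c²/ω_r² = 77/116
Coupling ω_r² = ω_s¹ ⇒ overall = 44/7 × 77/116 = 121/29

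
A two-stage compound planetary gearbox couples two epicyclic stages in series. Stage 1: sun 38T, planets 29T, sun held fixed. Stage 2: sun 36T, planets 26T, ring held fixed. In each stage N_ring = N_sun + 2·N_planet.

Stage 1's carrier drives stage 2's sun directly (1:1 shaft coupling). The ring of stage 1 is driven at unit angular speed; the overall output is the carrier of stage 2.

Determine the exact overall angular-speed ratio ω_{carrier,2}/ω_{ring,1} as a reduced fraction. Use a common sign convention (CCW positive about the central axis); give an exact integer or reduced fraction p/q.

Stage 1: N_ring = 38 + 2·29 = 96
Stage 1: 38(ω_s−ω_c) = −96(ω_r−ω_c),  ω_s=0, ω_r=1
Stage 1: 38(0−ω_c) = −96(1−ω_c)  ⇒  134ω_c = 96  ⇒  ω_c = 48/67
  ⇒ ω_c¹/ω_r¹ = 48/67
Stage 2: N_ring = 36 + 2·26 = 88
Stage 2: 36(ω_s−ω_c) = −88(ω_r−ω_c),  ω_r=0, ω_s=1
Stage 2: 36(1−ω_c) = −88(0−ω_c)  ⇒  124ω_c = 36  ⇒  ω_c = 9/31
  ⇒ ω_c²/ω_s² = 9/31
Coupling ω_s² = ω_c¹ ⇒ overall = 48/67 × 9/31 = 432/2077

432/2077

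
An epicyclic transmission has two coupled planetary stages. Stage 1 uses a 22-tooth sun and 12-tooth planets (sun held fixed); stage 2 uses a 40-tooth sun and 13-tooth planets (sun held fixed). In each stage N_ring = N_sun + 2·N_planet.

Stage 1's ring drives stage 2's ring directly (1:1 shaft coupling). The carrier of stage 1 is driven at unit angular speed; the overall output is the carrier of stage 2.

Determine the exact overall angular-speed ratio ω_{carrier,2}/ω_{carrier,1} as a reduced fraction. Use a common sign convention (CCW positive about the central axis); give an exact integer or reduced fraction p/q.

Stage 1: N_ring = 22 + 2·12 = 46
Stage 1: 22(ω_s−ω_c) = −46(ω_r−ω_c),  ω_s=0, ω_c=1
Stage 1: ω_r = 1 − (22/46)(0−1) = 34/23
  ⇒ ω_r¹/ω_c¹ = 34/23
Stage 2: N_ring = 40 + 2·13 = 66
Stage 2: 40(ω_s−ω_c) = −66(ω_r−ω_c),  ω_s=0, ω_r=1
Stage 2: 40(0−ω_c) = −66(1−ω_c)  ⇒  106ω_c = 66  ⇒  ω_c = 33/53
  ⇒ ω_c²/ω_r² = 33/53
Coupling ω_r² = ω_r¹ ⇒ overall = 34/23 × 33/53 = 1122/1219

1122/1219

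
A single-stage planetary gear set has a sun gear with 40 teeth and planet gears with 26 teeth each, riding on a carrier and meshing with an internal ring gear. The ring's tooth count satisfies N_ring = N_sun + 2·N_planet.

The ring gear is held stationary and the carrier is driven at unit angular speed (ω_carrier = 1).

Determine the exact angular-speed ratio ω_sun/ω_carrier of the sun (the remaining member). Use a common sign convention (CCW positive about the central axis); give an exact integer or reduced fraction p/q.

N_ring = 40 + 2·26 = 92
40(ω_s−ω_c) = −92(ω_r−ω_c),  ω_r=0, ω_c=1
ω_s = 1 − (92/40)(0−1) = 33/10
ω_s/ω_c = 33/10

33/10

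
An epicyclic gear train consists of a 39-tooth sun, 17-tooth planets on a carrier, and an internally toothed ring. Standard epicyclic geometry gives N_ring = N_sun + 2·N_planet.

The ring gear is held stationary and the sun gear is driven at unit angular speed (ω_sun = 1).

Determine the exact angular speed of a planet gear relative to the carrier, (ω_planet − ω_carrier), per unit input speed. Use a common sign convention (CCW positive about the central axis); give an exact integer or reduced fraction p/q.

N_ring = 39 + 2·17 = 73
39(ω_s−ω_c) = −73(ω_r−ω_c),  ω_r=0, ω_s=1
39(1−ω_c) = −73(0−ω_c)  ⇒  112ω_c = 39  ⇒  ω_c = 39/112
sun–planet: 39·(1−39/112) = −17·(ω_p−ω_c)  ⇒  ω_p−ω_c = −(39/17)·(73/112) = -2847/1904

-2847/1904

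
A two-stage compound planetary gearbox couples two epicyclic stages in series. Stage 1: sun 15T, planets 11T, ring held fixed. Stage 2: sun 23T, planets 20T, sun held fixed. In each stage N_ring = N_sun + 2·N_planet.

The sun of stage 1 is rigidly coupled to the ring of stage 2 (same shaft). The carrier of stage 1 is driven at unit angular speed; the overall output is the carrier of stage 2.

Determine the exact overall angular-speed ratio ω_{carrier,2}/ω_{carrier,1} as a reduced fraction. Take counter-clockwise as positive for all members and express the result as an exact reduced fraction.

Stage 1: N_ring = 15 + 2·11 = 37
Stage 1: 15(ω_s−ω_c) = −37(ω_r−ω_c),  ω_r=0, ω_c=1
Stage 1: ω_s = 1 − (37/15)(0−1) = 52/15
  ⇒ ω_s¹/ω_c¹ = 52/15
Stage 2: N_ring = 23 + 2·20 = 63
Stage 2: 23(ω_s−ω_c) = −63(ω_r−ω_c),  ω_s=0, ω_r=1
Stage 2: 23(0−ω_c) = −63(1−ω_c)  ⇒  86ω_c = 63  ⇒  ω_c = 63/86
  ⇒ ω_c²/ω_r² = 63/86
Coupling ω_r² = ω_s¹ ⇒ overall = 52/15 × 63/86 = 546/215

546/215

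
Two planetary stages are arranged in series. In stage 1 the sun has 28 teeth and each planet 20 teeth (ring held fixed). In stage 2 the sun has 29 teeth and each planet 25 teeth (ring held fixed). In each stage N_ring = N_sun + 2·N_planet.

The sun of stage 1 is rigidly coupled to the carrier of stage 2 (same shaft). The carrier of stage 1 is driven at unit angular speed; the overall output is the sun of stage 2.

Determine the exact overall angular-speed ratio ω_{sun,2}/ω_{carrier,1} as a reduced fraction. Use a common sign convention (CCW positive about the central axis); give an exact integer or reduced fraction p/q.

Stage 1: N_ring = 28 + 2·20 = 68
Stage 1: 28(ω_s−ω_c) = −68(ω_r−ω_c),  ω_r=0, ω_c=1
Stage 1: ω_s = 1 − (68/28)(0−1) = 24/7
  ⇒ ω_s¹/ω_c¹ = 24/7
Stage 2: N_ring = 29 + 2·25 = 79
Stage 2: 29(ω_s−ω_c) = −79(ω_r−ω_c),  ω_r=0, ω_c=1
Stage 2: ω_s = 1 − (79/29)(0−1) = 108/29
  ⇒ ω_s²/ω_c² = 108/29
Coupling ω_c² = ω_s¹ ⇒ overall = 24/7 × 108/29 = 2592/203

2592/203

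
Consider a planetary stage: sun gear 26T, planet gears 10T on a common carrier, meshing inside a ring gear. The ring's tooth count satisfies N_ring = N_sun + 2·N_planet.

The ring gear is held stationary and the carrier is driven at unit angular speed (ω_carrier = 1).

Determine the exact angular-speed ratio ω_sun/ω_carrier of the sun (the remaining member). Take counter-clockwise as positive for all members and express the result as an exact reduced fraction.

N_ring = 26 + 2·10 = 46
26(ω_s−ω_c) = −46(ω_r−ω_c),  ω_r=0, ω_c=1
ω_s = 1 − (46/26)(0−1) = 36/13
ω_s/ω_c = 36/13

36/13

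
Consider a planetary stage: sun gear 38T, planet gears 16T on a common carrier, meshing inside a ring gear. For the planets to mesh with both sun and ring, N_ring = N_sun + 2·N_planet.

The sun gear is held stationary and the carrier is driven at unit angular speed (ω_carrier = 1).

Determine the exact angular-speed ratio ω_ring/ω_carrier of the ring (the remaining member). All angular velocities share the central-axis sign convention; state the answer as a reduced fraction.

54/35

N_ring = 38 + 2·16 = 70
38(ω_s−ω_c) = −70(ω_r−ω_c),  ω_s=0, ω_c=1
ω_r = 1 − (38/70)(0−1) = 54/35
ω_r/ω_c = 54/35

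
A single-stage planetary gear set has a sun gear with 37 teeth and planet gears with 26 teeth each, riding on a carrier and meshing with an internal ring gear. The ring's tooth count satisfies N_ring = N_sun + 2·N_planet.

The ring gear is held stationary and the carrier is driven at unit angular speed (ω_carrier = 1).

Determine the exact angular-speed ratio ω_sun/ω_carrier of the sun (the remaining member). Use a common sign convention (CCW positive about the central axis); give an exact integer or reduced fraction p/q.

N_ring = 37 + 2·26 = 89
37(ω_s−ω_c) = −89(ω_r−ω_c),  ω_r=0, ω_c=1
ω_s = 1 − (89/37)(0−1) = 126/37
ω_s/ω_c = 126/37

126/37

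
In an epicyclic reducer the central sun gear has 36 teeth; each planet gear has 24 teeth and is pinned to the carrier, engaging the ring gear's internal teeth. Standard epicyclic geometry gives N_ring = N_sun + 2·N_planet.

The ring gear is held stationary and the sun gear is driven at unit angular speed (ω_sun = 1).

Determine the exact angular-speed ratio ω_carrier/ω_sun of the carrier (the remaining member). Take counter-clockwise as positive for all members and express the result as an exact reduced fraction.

N_ring = 36 + 2·24 = 84
36(ω_s−ω_c) = −84(ω_r−ω_c),  ω_r=0, ω_s=1
36(1−ω_c) = −84(0−ω_c)  ⇒  120ω_c = 36  ⇒  ω_c = 3/10
ω_c/ω_s = 3/10

3/10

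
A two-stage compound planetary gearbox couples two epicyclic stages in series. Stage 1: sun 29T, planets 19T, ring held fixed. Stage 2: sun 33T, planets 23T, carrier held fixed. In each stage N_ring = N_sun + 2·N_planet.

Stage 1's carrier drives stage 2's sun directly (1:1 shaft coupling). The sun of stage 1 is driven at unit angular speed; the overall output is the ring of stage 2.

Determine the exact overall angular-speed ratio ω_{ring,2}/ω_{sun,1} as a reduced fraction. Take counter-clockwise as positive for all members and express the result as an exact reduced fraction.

-319/2528

Stage 1: N_ring = 29 + 2·19 = 67
Stage 1: 29(ω_s−ω_c) = −67(ω_r−ω_c),  ω_r=0, ω_s=1
Stage 1: 29(1−ω_c) = −67(0−ω_c)  ⇒  96ω_c = 29  ⇒  ω_c = 29/96
  ⇒ ω_c¹/ω_s¹ = 29/96
Stage 2: N_ring = 33 + 2·23 = 79
Stage 2: 33(ω_s−ω_c) = −79(ω_r−ω_c),  ω_c=0, ω_s=1
Stage 2: ω_r = 0 − (33/79)(1−0) = -33/79
  ⇒ ω_r²/ω_s² = -33/79
Coupling ω_s² = ω_c¹ ⇒ overall = 29/96 × -33/79 = -319/2528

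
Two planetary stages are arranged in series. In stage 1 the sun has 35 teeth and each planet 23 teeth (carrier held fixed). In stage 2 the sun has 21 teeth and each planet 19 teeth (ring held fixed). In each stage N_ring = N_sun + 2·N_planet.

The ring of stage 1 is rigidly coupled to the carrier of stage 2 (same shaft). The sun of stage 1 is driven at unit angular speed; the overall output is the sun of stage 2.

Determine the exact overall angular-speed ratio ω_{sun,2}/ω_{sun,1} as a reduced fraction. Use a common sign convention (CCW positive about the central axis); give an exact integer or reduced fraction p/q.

Stage 1: N_ring = 35 + 2·23 = 81
Stage 1: 35(ω_s−ω_c) = −81(ω_r−ω_c),  ω_c=0, ω_s=1
Stage 1: ω_r = 0 − (35/81)(1−0) = -35/81
  ⇒ ω_r¹/ω_s¹ = -35/81
Stage 2: N_ring = 21 + 2·19 = 59
Stage 2: 21(ω_s−ω_c) = −59(ω_r−ω_c),  ω_r=0, ω_c=1
Stage 2: ω_s = 1 − (59/21)(0−1) = 80/21
  ⇒ ω_s²/ω_c² = 80/21
Coupling ω_c² = ω_r¹ ⇒ overall = -35/81 × 80/21 = -400/243

-400/243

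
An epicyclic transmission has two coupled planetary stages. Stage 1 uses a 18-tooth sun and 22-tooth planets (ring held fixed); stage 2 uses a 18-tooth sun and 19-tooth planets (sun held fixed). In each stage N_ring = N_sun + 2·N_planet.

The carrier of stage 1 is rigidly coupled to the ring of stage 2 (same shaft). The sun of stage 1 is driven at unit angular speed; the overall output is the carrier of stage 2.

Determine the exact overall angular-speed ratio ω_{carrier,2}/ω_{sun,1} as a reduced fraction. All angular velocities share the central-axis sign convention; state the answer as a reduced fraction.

Stage 1: N_ring = 18 + 2·22 = 62
Stage 1: 18(ω_s−ω_c) = −62(ω_r−ω_c),  ω_r=0, ω_s=1
Stage 1: 18(1−ω_c) = −62(0−ω_c)  ⇒  80ω_c = 18  ⇒  ω_c = 9/40
  ⇒ ω_c¹/ω_s¹ = 9/40
Stage 2: N_ring = 18 + 2·19 = 56
Stage 2: 18(ω_s−ω_c) = −56(ω_r−ω_c),  ω_s=0, ω_r=1
Stage 2: 18(0−ω_c) = −56(1−ω_c)  ⇒  74ω_c = 56  ⇒  ω_c = 28/37
  ⇒ ω_c²/ω_r² = 28/37
Coupling ω_r² = ω_c¹ ⇒ overall = 9/40 × 28/37 = 63/370

63/370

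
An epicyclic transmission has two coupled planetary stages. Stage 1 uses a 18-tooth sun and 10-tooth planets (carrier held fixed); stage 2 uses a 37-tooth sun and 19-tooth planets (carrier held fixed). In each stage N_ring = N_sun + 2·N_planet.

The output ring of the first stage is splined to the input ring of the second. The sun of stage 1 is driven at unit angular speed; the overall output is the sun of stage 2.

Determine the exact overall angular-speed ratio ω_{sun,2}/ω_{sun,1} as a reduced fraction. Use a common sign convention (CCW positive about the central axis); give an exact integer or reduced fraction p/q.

Stage 1: N_ring = 18 + 2·10 = 38
Stage 1: 18(ω_s−ω_c) = −38(ω_r−ω_c),  ω_c=0, ω_s=1
Stage 1: ω_r = 0 − (18/38)(1−0) = -9/19
  ⇒ ω_r¹/ω_s¹ = -9/19
Stage 2: N_ring = 37 + 2·19 = 75
Stage 2: 37(ω_s−ω_c) = −75(ω_r−ω_c),  ω_c=0, ω_r=1
Stage 2: ω_s = 0 − (75/37)(1−0) = -75/37
  ⇒ ω_s²/ω_r² = -75/37
Coupling ω_r² = ω_r¹ ⇒ overall = -9/19 × -75/37 = 675/703

675/703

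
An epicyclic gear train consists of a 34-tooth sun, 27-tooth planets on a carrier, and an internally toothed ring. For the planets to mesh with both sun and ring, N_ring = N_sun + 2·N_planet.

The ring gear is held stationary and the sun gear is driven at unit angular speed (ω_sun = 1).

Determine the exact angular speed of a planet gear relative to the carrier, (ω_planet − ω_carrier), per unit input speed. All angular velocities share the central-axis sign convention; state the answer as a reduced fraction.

N_ring = 34 + 2·27 = 88
34(ω_s−ω_c) = −88(ω_r−ω_c),  ω_r=0, ω_s=1
34(1−ω_c) = −88(0−ω_c)  ⇒  122ω_c = 34  ⇒  ω_c = 17/61
sun–planet: 34·(1−17/61) = −27·(ω_p−ω_c)  ⇒  ω_p−ω_c = −(34/27)·(44/61) = -1496/1647

-1496/1647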